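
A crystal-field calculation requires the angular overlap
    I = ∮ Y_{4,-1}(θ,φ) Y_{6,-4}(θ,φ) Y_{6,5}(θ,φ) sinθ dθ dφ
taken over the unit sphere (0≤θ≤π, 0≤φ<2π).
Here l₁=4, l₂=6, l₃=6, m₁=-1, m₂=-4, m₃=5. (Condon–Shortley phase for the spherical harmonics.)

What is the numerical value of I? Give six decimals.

0.047465

Rules hold: Σm=0, L=16 even, 2≤6≤10.
N = 9·13·13 = 1521
Δ = 4!·4!·8!/17! = 1/15315300
Racah Σ t=0..4: t=0:+1/829440 t=1:−1/25920 t=2:+1/9216 t=3:−1/25920 t=4:+1/829440 = 7/207360
⇒ 3j(4 6 6; 0 0 0)² = 28/2431, sgn +1
Racah Σ t=1..2: t=1:−1/725760 t=2:+1/967680 = -1/2903040
⇒ 3j(4 6 6; -1 -4 5)² = 5/3094, sgn +1
4πI² = N·(3j₀)²·(3jₘ)² = 90/3179
I = +1·√(0.0283108/4π) = 0.04746473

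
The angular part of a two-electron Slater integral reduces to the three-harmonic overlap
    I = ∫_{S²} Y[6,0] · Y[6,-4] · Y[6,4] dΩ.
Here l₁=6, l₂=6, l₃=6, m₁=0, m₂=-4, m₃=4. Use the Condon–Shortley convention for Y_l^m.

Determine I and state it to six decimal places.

Checks pass: Σm=0; 18 even; l₃=6∈[0,12].
(2·6+1)(2·6+1)(2·6+1) = 2197
Δ: 6! 6! 6! / 19! → 1/325909584
sum: t=0:+1/373248000 t=1:−1/1728000 t=2:+1/110592 t=3:−1/46656 t=4:+1/110592 t=5:−1/1728000 t=6:+1/373248000 = -7/1555200
3j²(6 6 6; 0 0 0) = Δ·Π!·Σ² = 400/46189  (sign -1)
sum: t=0:+1/24883200 t=1:−1/1728000 t=2:+1/1658880 = 1/15552000
3j²(6 6 6; 0 -4 4) = Δ·Π!·Σ² = 16/46189  (sign +1)
combine: 4πI² = 2197·400/46189·16/46189 = 83200/12623809
take √, sign -1: I = -0.02290137

-0.022901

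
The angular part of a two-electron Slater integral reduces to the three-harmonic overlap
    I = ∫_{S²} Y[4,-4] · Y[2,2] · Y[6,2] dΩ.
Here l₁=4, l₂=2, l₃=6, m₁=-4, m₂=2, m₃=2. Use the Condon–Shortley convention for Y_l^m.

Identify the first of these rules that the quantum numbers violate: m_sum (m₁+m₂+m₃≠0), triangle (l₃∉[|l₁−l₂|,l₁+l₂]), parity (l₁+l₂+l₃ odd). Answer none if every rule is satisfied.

none

m₁+m₂+m₃ = -4 + 2 + 2 = 0  ✓
triangle: |4−2|=2 ≤ l₃=6 ≤ 4+2=6  ✓
parity: l₁+l₂+l₃ = 12 is even  ✓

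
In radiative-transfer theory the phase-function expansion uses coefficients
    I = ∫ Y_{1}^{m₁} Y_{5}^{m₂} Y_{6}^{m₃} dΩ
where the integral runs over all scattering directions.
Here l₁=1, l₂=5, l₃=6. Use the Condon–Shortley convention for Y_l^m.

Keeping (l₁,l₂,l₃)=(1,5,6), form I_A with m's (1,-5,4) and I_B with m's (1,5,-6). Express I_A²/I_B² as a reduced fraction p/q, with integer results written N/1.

l's match ⇒ only the (l;m) 3-j factors differ between A and B.
A: triangle coeff Δ(1,5,6) = 1/858; Σ_t [0,0]: t=0:+1/7257600 = 1/7257600; (3j)²=1/858 [(1 5 6; 1 -5 4)], sign=+1
B: triangle coeff Δ(1,5,6) = 1/858; Σ_t [0,0]: t=0:+1/7257600 = 1/7257600; (3j)²=1/13 [(1 5 6; 1 5 -6)], sign=+1
I_A²/I_B² = (1/858)/(1/13) = 1/66

1/66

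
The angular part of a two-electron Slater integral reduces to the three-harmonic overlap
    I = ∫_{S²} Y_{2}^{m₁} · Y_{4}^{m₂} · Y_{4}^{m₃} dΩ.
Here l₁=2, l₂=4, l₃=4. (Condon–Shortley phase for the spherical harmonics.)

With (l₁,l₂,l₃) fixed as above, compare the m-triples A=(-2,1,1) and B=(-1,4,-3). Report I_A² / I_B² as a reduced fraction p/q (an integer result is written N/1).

50/49

Shared (l₁,l₂,l₃)=(2,4,4): N and (l;000)² cancel in I_A²/I_B².
A: Δ = 2!·2!·6!/11! = 1/13860; Racah Σ t=2..2: t=2:+1/144 = 1/144; ⇒ 3j(2 4 4; -2 1 1)² = 10/231, sgn -1
B: Δ = 2!·2!·6!/11! = 1/13860; Racah Σ t=2..2: t=2:+1/1440 = 1/1440; ⇒ 3j(2 4 4; -1 4 -3)² = 7/165, sgn -1
I_A²/I_B² = (10/231)/(7/165) = 50/49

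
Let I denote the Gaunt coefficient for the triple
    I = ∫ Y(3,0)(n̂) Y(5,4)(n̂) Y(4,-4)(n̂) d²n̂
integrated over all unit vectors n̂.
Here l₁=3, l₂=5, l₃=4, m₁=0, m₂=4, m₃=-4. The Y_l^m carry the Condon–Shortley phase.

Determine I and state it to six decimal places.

-0.207724

Rules hold: Σm=0, L=12 even, 2≤4≤8.
N = 7·11·9 = 693
Δ = 4!·2!·6!/13! = 1/180180
Racah Σ t=1..3: t=1:−1/576 t=2:+1/144 t=3:−1/576 = 1/288
⇒ 3j(3 5 4; 0 0 0)² = 20/1001, sgn +1
Racah Σ t=3..3: t=3:−1/8640 = -1/8640
⇒ 3j(3 5 4; 0 4 -4)² = 28/715, sgn -1
4πI² = N·(3j₀)²·(3jₘ)² = 1008/1859
I = -1·√(0.542227/4π) = -0.20772350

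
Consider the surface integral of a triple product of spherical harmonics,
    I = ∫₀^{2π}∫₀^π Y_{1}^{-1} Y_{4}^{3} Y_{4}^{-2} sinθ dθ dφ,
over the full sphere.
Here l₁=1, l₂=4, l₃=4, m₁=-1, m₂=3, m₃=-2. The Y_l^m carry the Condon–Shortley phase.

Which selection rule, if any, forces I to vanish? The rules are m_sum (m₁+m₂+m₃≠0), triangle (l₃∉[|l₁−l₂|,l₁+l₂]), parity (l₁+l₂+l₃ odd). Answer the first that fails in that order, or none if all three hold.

m₁+m₂+m₃ = -1 + 3 − 2 = 0  ✓
triangle: |1−4|=3 ≤ l₃=4 ≤ 1+4=5  ✓
parity: l₁+l₂+l₃ = 9 is odd  ✗

parity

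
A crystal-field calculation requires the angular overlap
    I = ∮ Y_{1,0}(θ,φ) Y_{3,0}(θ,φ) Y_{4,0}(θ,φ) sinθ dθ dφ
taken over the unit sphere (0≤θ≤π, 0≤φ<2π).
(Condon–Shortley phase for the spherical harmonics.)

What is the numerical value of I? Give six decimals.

0.246233

Checks pass: Σm=0; 8 even; l₃=4∈[2,4].
(2·1+1)(2·3+1)(2·4+1) = 189
Δ: 0! 2! 6! / 9! → 1/252
sum: t=0:+1/36 = 1/36
3j²(1 3 4; 0 0 0) = Δ·Π!·Σ² = 4/63  (sign +1)
(m-triple is (0,0,0) — same symbol as above.)
combine: 4πI² = 189·4/63·4/63 = 16/21
take √, sign +1: I = 0.24623252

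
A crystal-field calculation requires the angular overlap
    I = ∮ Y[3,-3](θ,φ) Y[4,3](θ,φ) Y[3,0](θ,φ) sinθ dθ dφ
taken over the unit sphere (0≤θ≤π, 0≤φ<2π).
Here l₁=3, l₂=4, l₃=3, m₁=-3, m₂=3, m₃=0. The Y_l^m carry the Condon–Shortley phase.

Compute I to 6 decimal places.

0.203551

Checks pass: Σm=0; 10 even; l₃=3∈[1,7].
(2·3+1)(2·4+1)(2·3+1) = 441
Δ: 4! 2! 4! / 11! → 1/34650
sum: t=1:−1/72 t=2:+1/16 t=3:−1/72 = 5/144
3j²(3 4 3; 0 0 0) = Δ·Π!·Σ² = 2/77  (sign -1)
sum: t=4:+1/288 = 1/288
3j²(3 4 3; -3 3 0) = Δ·Π!·Σ² = 1/22  (sign -1)
combine: 4πI² = 441·2/77·1/22 = 63/121
take √, sign +1: I = 0.20355073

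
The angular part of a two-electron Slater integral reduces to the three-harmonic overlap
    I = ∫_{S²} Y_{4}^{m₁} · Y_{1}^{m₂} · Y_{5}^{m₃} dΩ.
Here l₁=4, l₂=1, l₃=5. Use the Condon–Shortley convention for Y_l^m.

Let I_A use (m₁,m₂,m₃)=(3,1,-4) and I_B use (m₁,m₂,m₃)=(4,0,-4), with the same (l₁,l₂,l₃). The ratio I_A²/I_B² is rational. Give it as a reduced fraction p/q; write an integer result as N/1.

Shared (l₁,l₂,l₃)=(4,1,5): N and (l;000)² cancel in I_A²/I_B².
A: Δ = 0!·8!·2!/11! = 1/495; Racah Σ t=0..0: t=0:+1/10080 = 1/10080; ⇒ 3j(4 1 5; 3 1 -4)² = 4/55, sgn -1
B: Δ = 0!·8!·2!/11! = 1/495; Racah Σ t=0..0: t=0:+1/40320 = 1/40320; ⇒ 3j(4 1 5; 4 0 -4)² = 1/55, sgn -1
I_A²/I_B² = (4/55)/(1/55) = 4/1

4/1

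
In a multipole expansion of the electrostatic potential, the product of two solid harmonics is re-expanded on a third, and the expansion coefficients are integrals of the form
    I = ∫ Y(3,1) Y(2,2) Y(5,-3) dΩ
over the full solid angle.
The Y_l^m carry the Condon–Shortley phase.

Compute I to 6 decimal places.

-0.200476

Checks pass: Σm=0; 10 even; l₃=5∈[1,5].
(2·3+1)(2·2+1)(2·5+1) = 385
Δ: 0! 6! 4! / 11! → 1/2310
sum: t=0:+1/144 = 1/144
3j²(3 2 5; 0 0 0) = Δ·Π!·Σ² = 10/231  (sign -1)
sum: t=0:+1/1152 = 1/1152
3j²(3 2 5; 1 2 -3) = Δ·Π!·Σ² = 1/33  (sign +1)
combine: 4πI² = 385·10/231·1/33 = 50/99
take √, sign -1: I = -0.20047604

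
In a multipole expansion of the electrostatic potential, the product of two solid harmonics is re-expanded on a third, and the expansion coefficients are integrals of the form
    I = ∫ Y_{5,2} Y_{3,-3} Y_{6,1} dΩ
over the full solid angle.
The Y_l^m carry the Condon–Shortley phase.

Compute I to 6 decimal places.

m-sum 0 ✓  L=14 even ✓  2≤6≤8 ✓
Π(2lᵢ+1) = 11×7×13 = 1001
triangle coeff Δ(5,3,6) = 1/675675
Σ_t [0,2]: t=0:+1/8640 t=1:−1/2304 t=2:+1/8640 = -7/34560
(3j)²=7/429 [(5 3 6; 0 0 0)], sign=-1
Σ_t [0,0]: t=0:+1/34560 = 1/34560
(3j)²=7/429 [(5 3 6; 2 -3 1)], sign=-1
⇒ 4πI² = 343/1287
I = (+1)√(343/1287/(4π)) = 0.14563067

0.145631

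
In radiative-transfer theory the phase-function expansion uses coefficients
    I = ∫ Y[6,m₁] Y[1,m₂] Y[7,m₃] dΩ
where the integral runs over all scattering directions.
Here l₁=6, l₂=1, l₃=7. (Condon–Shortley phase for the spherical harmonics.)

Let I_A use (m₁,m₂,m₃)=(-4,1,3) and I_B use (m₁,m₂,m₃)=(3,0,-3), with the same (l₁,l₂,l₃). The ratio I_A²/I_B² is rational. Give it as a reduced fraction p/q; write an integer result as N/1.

3/20

l's match ⇒ only the (l;m) 3-j factors differ between A and B.
A: triangle coeff Δ(6,1,7) = 1/1365; Σ_t [0,0]: t=0:+1/14515200 = 1/14515200; (3j)²=2/455 [(6 1 7; -4 1 3)], sign=+1
B: triangle coeff Δ(6,1,7) = 1/1365; Σ_t [0,0]: t=0:+1/2177280 = 1/2177280; (3j)²=8/273 [(6 1 7; 3 0 -3)], sign=+1
I_A²/I_B² = (2/455)/(8/273) = 3/20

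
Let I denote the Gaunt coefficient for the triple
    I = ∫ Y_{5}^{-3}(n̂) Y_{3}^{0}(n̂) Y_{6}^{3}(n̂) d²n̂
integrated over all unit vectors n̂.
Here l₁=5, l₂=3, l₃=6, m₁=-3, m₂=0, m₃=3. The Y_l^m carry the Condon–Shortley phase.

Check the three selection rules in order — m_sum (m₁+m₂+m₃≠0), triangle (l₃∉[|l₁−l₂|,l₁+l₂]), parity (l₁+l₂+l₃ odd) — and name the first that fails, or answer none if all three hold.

m₁+m₂+m₃ = -3 + 0 + 3 = 0  ✓
triangle: |5−3|=2 ≤ l₃=6 ≤ 5+3=8  ✓
parity: l₁+l₂+l₃ = 14 is even  ✓

none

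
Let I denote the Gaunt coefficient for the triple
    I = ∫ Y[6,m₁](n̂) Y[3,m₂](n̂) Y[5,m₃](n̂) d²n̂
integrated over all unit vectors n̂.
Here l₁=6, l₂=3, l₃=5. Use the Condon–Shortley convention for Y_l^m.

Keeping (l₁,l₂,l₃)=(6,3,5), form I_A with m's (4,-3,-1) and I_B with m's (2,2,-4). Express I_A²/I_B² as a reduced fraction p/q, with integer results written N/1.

l's match ⇒ only the (l;m) 3-j factors differ between A and B.
A: triangle coeff Δ(6,3,5) = 1/675675; Σ_t [0,0]: t=0:+1/69120 = 1/69120; (3j)²=4/143 [(6 3 5; 4 -3 -1)], sign=+1
B: triangle coeff Δ(6,3,5) = 1/675675; Σ_t [3,4]: t=3:−1/60480 t=4:+1/967680 = -1/64512; (3j)²=15/1001 [(6 3 5; 2 2 -4)], sign=+1
I_A²/I_B² = (4/143)/(15/1001) = 28/15

28/15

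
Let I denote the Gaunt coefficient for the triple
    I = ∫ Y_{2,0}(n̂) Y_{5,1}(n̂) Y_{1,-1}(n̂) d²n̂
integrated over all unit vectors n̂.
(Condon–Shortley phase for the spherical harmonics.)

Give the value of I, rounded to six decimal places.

triangle: need 3≤l₃≤7, have 1; I=0

0.000000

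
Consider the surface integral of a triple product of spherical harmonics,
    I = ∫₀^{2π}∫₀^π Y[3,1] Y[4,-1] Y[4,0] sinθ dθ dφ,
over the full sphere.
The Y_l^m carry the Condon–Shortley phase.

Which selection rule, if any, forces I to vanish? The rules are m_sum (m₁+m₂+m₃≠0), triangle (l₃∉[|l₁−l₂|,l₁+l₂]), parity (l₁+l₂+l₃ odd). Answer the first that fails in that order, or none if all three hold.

azimuthal sum: 1 − 1 + 0 = 0  ✓
1 ≤ 4 ≤ 7 (triangle on l)  ✓
L = 3 + 4 + 4 = 11 (odd)  ✗

parity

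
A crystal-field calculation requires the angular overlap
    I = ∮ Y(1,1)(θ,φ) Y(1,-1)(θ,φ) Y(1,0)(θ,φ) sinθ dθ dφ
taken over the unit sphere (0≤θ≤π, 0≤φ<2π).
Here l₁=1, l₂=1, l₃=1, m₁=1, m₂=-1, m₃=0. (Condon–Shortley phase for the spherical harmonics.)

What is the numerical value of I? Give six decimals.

L=3 odd ⇒ parity kills the (l;000) factor ⇒ I = 0

0.000000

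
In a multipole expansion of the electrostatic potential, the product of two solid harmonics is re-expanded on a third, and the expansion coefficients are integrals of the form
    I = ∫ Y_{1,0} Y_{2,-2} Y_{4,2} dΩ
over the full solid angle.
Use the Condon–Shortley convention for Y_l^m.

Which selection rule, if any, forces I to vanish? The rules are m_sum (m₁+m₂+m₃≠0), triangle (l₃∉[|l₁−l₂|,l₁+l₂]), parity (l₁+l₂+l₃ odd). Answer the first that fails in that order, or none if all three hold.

m₁+m₂+m₃ = 0 − 2 + 2 = 0  ✓
triangle: |1−2|=1 ≤ l₃=4 ≤ 1+2=3  ✗
parity: l₁+l₂+l₃ = 7 is odd

triangle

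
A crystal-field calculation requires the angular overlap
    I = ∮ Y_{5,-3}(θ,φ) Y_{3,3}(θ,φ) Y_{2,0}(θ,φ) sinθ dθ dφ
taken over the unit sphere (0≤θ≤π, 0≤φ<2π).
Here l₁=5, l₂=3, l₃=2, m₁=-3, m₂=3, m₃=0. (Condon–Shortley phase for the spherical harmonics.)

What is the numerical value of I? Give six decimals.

Rules hold: Σm=0, L=10 even, 2≤2≤8.
N = 11·7·5 = 385
Δ = 6!·4!·0!/11! = 1/2310
Racah Σ t=3..3: t=3:−1/144 = -1/144
⇒ 3j(5 3 2; 0 0 0)² = 10/231, sgn -1
Racah Σ t=6..6: t=6:+1/2880 = 1/2880
⇒ 3j(5 3 2; -3 3 0)² = 2/165, sgn +1
4πI² = N·(3j₀)²·(3jₘ)² = 20/99
I = -1·√(0.20202/4π) = -0.12679218

-0.126792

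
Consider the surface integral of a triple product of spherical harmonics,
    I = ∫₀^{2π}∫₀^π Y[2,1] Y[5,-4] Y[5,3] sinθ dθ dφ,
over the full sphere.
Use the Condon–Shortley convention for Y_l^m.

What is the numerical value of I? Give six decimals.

Rules hold: Σm=0, L=12 even, 3≤5≤7.
N = 5·11·11 = 605
Δ = 2!·2!·8!/13! = 1/38610
Racah Σ t=0..2: t=0:+1/2880 t=1:−1/576 t=2:+1/2880 = -1/960
⇒ 3j(2 5 5; 0 0 0)² = 10/429, sgn +1
Racah Σ t=0..1: t=0:+1/10080 t=1:−1/80640 = 1/11520
⇒ 3j(2 5 5; 1 -4 3)² = 49/1430, sgn +1
4πI² = N·(3j₀)²·(3jₘ)² = 245/507
I = +1·√(0.483235/4π) = 0.19609844

0.196098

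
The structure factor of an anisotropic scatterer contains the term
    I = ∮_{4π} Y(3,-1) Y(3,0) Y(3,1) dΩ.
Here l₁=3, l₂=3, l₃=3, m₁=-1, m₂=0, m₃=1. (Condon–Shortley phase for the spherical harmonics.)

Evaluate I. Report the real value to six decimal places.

L=9 odd ⇒ parity kills the (l;000) factor ⇒ I = 0

0.000000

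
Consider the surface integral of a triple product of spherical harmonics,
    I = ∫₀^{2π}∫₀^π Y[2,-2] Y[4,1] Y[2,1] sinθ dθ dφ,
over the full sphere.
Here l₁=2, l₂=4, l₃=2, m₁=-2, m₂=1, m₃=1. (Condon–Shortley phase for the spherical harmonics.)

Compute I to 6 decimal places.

-0.090112

m-sum 0 ✓  L=8 even ✓  2≤2≤6 ✓
Π(2lᵢ+1) = 5×9×5 = 225
triangle coeff Δ(2,4,2) = 1/630
Σ_t [2,2]: t=2:+1/16 = 1/16
(3j)²=2/35 [(2 4 2; 0 0 0)], sign=+1
Σ_t [4,4]: t=4:+1/144 = 1/144
(3j)²=1/126 [(2 4 2; -2 1 1)], sign=-1
⇒ 4πI² = 5/49
I = (-1)√(5/49/(4π)) = -0.09011188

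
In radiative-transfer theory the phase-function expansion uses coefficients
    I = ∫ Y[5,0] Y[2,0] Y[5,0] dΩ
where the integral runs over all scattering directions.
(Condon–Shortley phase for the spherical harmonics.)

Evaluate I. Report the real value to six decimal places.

m-sum 0 ✓  L=12 even ✓  3≤5≤7 ✓
Π(2lᵢ+1) = 11×5×11 = 605
triangle coeff Δ(5,2,5) = 1/38610
Σ_t [0,2]: t=0:+1/2880 t=1:−1/576 t=2:+1/2880 = -1/960
(3j)²=10/429 [(5 2 5; 0 0 0)], sign=+1
(m-triple is (0,0,0) — same symbol as above.)
⇒ 4πI² = 500/1521
I = (+1)√(500/1521/(4π)) = 0.16173926

0.161739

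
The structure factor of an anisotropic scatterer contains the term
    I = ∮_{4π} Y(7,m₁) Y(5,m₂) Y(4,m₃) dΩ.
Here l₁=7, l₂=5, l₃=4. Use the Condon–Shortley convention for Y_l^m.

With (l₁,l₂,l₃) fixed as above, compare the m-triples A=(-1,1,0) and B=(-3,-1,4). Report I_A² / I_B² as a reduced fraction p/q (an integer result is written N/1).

Shared (l₁,l₂,l₃)=(7,5,4): N and (l;000)² cancel in I_A²/I_B².
A: Δ = 8!·6!·2!/17! = 1/6126120; Racah Σ t=4..6: t=4:+1/55296 t=5:−1/25920 t=6:+1/138240 = -11/829440; ⇒ 3j(7 5 4; -1 1 0)² = 11/1326, sgn -1
B: Δ = 8!·6!·2!/17! = 1/6126120; Racah Σ t=4..4: t=4:+1/829440 = 1/829440; ⇒ 3j(7 5 4; -3 -1 4)² = 35/2431, sgn +1
I_A²/I_B² = (11/1326)/(35/2431) = 121/210

121/210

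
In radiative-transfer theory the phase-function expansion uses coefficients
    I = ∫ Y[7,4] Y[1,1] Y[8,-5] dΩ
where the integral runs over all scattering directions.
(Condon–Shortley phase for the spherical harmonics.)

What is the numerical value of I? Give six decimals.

Rules hold: Σm=0, L=16 even, 6≤8≤8.
N = 15·3·17 = 765
Δ = 0!·14!·2!/17! = 1/2040
Racah Σ t=0..0: t=0:+1/25401600 = 1/25401600
⇒ 3j(7 1 8; 0 0 0)² = 8/255, sgn +1
Racah Σ t=0..0: t=0:+1/479001600 = 1/479001600
⇒ 3j(7 1 8; 4 1 -5)² = 13/340, sgn -1
4πI² = N·(3j₀)²·(3jₘ)² = 78/85
I = -1·√(0.917647/4π) = -0.27022959

-0.270230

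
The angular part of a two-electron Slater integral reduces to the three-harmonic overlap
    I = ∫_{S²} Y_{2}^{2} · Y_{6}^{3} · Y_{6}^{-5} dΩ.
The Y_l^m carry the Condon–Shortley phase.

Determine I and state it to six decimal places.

Checks pass: Σm=0; 14 even; l₃=6∈[4,8].
(2·2+1)(2·6+1)(2·6+1) = 845
Δ: 2! 2! 10! / 15! → 1/90090
sum: t=0:+1/69120 t=1:−1/14400 t=2:+1/69120 = -7/172800
3j²(2 6 6; 0 0 0) = Δ·Π!·Σ² = 14/715  (sign -1)
sum: t=0:+1/1451520 = 1/1451520
3j²(2 6 6; 2 3 -5) = Δ·Π!·Σ² = 1/91  (sign -1)
combine: 4πI² = 845·14/715·1/91 = 2/11
take √, sign +1: I = 0.12028562

0.120286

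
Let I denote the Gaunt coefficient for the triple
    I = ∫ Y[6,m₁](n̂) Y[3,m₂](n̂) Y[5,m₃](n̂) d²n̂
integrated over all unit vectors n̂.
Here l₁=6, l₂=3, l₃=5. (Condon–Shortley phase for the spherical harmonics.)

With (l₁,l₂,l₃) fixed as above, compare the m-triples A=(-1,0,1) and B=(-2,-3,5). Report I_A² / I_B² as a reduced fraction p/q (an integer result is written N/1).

l's match ⇒ only the (l;m) 3-j factors differ between A and B.
A: triangle coeff Δ(6,3,5) = 1/675675; Σ_t [1,3]: t=1:−1/17280 t=2:+1/2880 t=3:−1/6912 = 1/6912; (3j)²=5/429 [(6 3 5; -1 0 1)], sign=+1
B: triangle coeff Δ(6,3,5) = 1/675675; Σ_t [0,0]: t=0:+1/1935360 = 1/1935360; (3j)²=1/1001 [(6 3 5; -2 -3 5)], sign=+1
I_A²/I_B² = (5/429)/(1/1001) = 35/3

35/3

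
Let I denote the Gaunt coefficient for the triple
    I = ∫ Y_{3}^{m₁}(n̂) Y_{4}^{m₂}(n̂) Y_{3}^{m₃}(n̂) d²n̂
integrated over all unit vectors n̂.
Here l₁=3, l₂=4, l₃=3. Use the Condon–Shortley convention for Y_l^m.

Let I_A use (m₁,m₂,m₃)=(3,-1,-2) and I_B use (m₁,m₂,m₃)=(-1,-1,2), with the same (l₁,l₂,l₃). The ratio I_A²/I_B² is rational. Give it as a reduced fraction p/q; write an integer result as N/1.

Shared (l₁,l₂,l₃)=(3,4,3): N and (l;000)² cancel in I_A²/I_B².
A: Δ = 4!·2!·4!/11! = 1/34650; Racah Σ t=0..0: t=0:+1/288 = 1/288; ⇒ 3j(3 4 3; 3 -1 -2)² = 5/231, sgn -1
B: Δ = 4!·2!·4!/11! = 1/34650; Racah Σ t=2..3: t=2:+1/48 t=3:−1/144 = 1/72; ⇒ 3j(3 4 3; -1 -1 2)² = 16/693, sgn -1
I_A²/I_B² = (5/231)/(16/693) = 15/16

15/16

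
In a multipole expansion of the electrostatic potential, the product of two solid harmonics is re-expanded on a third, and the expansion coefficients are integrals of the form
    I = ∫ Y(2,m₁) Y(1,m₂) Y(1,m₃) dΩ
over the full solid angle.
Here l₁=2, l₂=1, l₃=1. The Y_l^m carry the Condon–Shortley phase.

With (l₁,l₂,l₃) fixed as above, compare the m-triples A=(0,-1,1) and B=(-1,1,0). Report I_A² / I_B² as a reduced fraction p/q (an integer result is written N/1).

1/3

l's match ⇒ only the (l;m) 3-j factors differ between A and B.
A: triangle coeff Δ(2,1,1) = 1/30; Σ_t [0,0]: t=0:+1/4 = 1/4; (3j)²=1/30 [(2 1 1; 0 -1 1)], sign=+1
B: triangle coeff Δ(2,1,1) = 1/30; Σ_t [2,2]: t=2:+1/2 = 1/2; (3j)²=1/10 [(2 1 1; -1 1 0)], sign=-1
I_A²/I_B² = (1/30)/(1/10) = 1/3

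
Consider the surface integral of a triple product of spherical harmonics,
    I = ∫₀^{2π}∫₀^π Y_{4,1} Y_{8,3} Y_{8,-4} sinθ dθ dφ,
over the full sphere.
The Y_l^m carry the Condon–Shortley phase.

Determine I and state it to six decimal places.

Checks pass: Σm=0; 20 even; l₃=8∈[4,12].
(2·4+1)(2·8+1)(2·8+1) = 2601
Δ: 4! 4! 12! / 21! → 1/185175900
sum: t=0:+1/557383680 t=1:−1/21772800 t=2:+1/8294400 t=3:−1/21772800 t=4:+1/557383680 = 1/30965760
3j²(4 8 8; 0 0 0) = Δ·Π!·Σ² = 36/4199  (sign +1)
sum: t=0:+1/5748019200 t=1:−1/174182400 t=2:+1/52254720 t=3:−1/139345920 = 7/1094860800
3j²(4 8 8; 1 3 -4) = Δ·Π!·Σ² = 147/16796  (sign +1)
combine: 4πI² = 2601·36/4199·147/16796 = 11907/61009
take √, sign +1: I = 0.12462331

0.124623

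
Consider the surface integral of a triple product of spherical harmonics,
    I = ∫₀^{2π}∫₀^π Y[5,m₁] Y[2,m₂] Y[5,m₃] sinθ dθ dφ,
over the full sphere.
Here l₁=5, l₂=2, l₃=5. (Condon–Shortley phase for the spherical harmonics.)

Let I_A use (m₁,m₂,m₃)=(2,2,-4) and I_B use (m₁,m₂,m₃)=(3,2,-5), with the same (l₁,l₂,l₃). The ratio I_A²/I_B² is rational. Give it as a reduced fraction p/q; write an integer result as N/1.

l's match ⇒ only the (l;m) 3-j factors differ between A and B.
A: triangle coeff Δ(5,2,5) = 1/38610; Σ_t [2,2]: t=2:+1/20160 = 1/20160; (3j)²=12/715 [(5 2 5; 2 2 -4)], sign=-1
B: triangle coeff Δ(5,2,5) = 1/38610; Σ_t [2,2]: t=2:+1/161280 = 1/161280; (3j)²=1/143 [(5 2 5; 3 2 -5)], sign=+1
I_A²/I_B² = (12/715)/(1/143) = 12/5

12/5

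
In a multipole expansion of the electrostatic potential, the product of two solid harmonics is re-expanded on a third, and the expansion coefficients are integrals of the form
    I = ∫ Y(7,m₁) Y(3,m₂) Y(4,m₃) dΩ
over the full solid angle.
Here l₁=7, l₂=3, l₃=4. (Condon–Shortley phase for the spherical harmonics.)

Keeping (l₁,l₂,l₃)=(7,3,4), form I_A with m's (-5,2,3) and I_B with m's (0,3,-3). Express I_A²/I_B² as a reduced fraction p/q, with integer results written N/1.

1584/7

Same 7,3,4: normalisation and zero-m 3j drop out of the ratio.
A: Δ: 6! 8! 0! / 15! → 1/45045; sum: t=5:−1/604800 = -1/604800; 3j²(7 3 4; -5 2 3) = Δ·Π!·Σ² = 16/455  (sign +1)
B: Δ: 6! 8! 0! / 15! → 1/45045; sum: t=6:+1/3628800 = 1/3628800; 3j²(7 3 4; 0 3 -3) = Δ·Π!·Σ² = 1/6435  (sign -1)
I_A²/I_B² = (16/455)/(1/6435) = 1584/7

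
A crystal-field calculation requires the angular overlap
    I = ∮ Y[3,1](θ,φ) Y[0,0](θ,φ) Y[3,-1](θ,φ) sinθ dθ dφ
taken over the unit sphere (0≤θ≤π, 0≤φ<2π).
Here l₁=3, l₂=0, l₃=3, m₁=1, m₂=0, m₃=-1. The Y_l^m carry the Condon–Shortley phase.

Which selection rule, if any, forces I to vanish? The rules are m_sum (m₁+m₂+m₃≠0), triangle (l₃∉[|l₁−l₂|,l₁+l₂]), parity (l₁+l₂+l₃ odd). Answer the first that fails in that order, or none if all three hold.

Σmᵢ = 0  ✓
l₃∈[|l₁−l₂|,l₁+l₂]=[3,3], have l₃=3  ✓
Σlᵢ = 6 ⇒ even  ✓

none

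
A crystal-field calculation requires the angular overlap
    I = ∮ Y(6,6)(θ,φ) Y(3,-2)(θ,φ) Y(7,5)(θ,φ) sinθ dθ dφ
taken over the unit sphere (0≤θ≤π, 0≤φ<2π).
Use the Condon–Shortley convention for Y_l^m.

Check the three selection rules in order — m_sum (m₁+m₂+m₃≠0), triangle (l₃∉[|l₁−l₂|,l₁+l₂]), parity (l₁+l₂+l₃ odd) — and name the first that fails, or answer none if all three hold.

m_sum

Σmᵢ = 9  ✗
l₃∈[|l₁−l₂|,l₁+l₂]=[3,9], have l₃=7
Σlᵢ = 16 ⇒ even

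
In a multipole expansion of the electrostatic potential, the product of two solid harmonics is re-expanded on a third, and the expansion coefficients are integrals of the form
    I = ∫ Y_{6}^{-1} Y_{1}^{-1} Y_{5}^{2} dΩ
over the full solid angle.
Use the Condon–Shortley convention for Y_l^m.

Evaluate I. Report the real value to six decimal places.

m-sum 0 ✓  L=12 even ✓  5≤5≤7 ✓
Π(2lᵢ+1) = 13×3×11 = 429
triangle coeff Δ(6,1,5) = 1/858
Σ_t [1,1]: t=1:−1/14400 = -1/14400
(3j)²=6/143 [(6 1 5; 0 0 0)], sign=+1
Σ_t [0,0]: t=0:+1/60480 = 1/60480
(3j)²=5/429 [(6 1 5; -1 -1 2)], sign=-1
⇒ 4πI² = 30/143
I = (-1)√(30/143/(4π)) = -0.12920749

-0.129207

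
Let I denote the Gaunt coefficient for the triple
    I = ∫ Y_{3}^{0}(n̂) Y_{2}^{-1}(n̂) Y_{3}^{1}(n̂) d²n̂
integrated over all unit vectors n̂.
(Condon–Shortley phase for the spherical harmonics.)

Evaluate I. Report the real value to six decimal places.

-0.059471

Checks pass: Σm=0; 8 even; l₃=3∈[1,5].
(2·3+1)(2·2+1)(2·3+1) = 245
Δ: 2! 4! 2! / 9! → 1/3780
sum: t=0:+1/24 t=1:−1/4 t=2:+1/24 = -1/6
3j²(3 2 3; 0 0 0) = Δ·Π!·Σ² = 4/105  (sign +1)
sum: t=0:+1/12 t=1:−1/8 = -1/24
3j²(3 2 3; 0 -1 1) = Δ·Π!·Σ² = 1/210  (sign -1)
combine: 4πI² = 245·4/105·1/210 = 2/45
take √, sign -1: I = -0.05947080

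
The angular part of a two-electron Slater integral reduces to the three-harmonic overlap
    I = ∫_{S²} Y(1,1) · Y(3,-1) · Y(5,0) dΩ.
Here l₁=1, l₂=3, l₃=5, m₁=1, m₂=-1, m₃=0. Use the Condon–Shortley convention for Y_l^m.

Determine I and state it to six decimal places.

triangle: need 2≤l₃≤4, have 5; I=0

0.000000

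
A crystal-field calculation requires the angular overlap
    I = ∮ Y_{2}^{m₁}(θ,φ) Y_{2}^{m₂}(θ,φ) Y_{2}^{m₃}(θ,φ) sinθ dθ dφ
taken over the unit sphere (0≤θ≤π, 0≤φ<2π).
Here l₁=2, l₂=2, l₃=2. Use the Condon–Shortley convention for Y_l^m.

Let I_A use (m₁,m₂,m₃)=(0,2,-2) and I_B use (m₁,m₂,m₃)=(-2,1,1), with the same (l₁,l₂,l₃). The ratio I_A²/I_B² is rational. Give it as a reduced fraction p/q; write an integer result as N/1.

2/3

l's match ⇒ only the (l;m) 3-j factors differ between A and B.
A: triangle coeff Δ(2,2,2) = 1/630; Σ_t [2,2]: t=2:+1/8 = 1/8; (3j)²=2/35 [(2 2 2; 0 2 -2)], sign=+1
B: triangle coeff Δ(2,2,2) = 1/630; Σ_t [2,2]: t=2:+1/4 = 1/4; (3j)²=3/35 [(2 2 2; -2 1 1)], sign=-1
I_A²/I_B² = (2/35)/(3/35) = 2/3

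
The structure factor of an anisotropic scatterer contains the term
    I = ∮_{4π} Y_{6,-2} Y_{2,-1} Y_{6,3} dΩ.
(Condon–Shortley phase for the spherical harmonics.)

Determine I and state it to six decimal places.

Checks pass: Σm=0; 14 even; l₃=6∈[4,8].
(2·6+1)(2·2+1)(2·6+1) = 845
Δ: 2! 10! 2! / 15! → 1/90090
sum: t=0:+1/69120 t=1:−1/14400 t=2:+1/69120 = -7/172800
3j²(6 2 6; 0 0 0) = Δ·Π!·Σ² = 14/715  (sign -1)
sum: t=0:+1/161280 t=1:−1/60480 = -1/96768
3j²(6 2 6; -2 -1 3) = Δ·Π!·Σ² = 15/1001  (sign +1)
combine: 4πI² = 845·14/715·15/1001 = 30/121
take √, sign -1: I = -0.14046335

-0.140463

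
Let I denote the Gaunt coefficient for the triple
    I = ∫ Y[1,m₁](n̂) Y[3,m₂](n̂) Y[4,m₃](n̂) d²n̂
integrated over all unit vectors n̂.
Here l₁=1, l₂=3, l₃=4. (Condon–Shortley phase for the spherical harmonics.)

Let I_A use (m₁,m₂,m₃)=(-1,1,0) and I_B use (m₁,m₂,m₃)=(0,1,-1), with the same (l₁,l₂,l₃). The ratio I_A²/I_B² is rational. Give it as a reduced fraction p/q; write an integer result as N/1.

Same 1,3,4: normalisation and zero-m 3j drop out of the ratio.
A: Δ: 0! 2! 6! / 9! → 1/252; sum: t=0:+1/96 = 1/96; 3j²(1 3 4; -1 1 0) = Δ·Π!·Σ² = 1/42  (sign +1)
B: Δ: 0! 2! 6! / 9! → 1/252; sum: t=0:+1/48 = 1/48; 3j²(1 3 4; 0 1 -1) = Δ·Π!·Σ² = 5/84  (sign -1)
I_A²/I_B² = (1/42)/(5/84) = 2/5

2/5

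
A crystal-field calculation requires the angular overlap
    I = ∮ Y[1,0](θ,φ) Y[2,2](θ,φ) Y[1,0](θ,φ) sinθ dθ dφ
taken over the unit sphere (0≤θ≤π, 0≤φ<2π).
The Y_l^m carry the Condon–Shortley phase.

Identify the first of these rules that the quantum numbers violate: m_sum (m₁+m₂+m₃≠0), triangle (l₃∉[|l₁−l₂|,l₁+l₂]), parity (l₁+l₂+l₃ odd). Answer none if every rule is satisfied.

m_sum

m₁+m₂+m₃ = 0 + 2 + 0 = 2  ✗
triangle: |1−2|=1 ≤ l₃=1 ≤ 1+2=3
parity: l₁+l₂+l₃ = 4 is even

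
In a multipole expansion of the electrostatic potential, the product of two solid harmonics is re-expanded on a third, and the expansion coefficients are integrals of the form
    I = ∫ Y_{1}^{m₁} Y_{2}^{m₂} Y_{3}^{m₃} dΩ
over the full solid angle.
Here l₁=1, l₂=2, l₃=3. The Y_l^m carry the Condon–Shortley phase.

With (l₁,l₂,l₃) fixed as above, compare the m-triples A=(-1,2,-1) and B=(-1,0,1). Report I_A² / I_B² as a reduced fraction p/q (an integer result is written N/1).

1/6

Shared (l₁,l₂,l₃)=(1,2,3): N and (l;000)² cancel in I_A²/I_B².
A: Δ = 0!·2!·4!/7! = 1/105; Racah Σ t=0..0: t=0:+1/48 = 1/48; ⇒ 3j(1 2 3; -1 2 -1)² = 1/105, sgn +1
B: Δ = 0!·2!·4!/7! = 1/105; Racah Σ t=0..0: t=0:+1/8 = 1/8; ⇒ 3j(1 2 3; -1 0 1)² = 2/35, sgn +1
I_A²/I_B² = (1/105)/(2/35) = 1/6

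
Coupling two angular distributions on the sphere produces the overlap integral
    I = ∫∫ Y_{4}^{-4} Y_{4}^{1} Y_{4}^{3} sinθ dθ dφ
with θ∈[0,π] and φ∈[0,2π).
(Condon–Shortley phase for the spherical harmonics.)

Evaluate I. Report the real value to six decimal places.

-0.168431

Rules hold: Σm=0, L=12 even, 0≤4≤8.
N = 9·9·9 = 729
Δ = 4!·4!·4!/13! = 1/450450
Racah Σ t=0..4: t=0:+1/13824 t=1:−1/216 t=2:+1/64 t=3:−1/216 t=4:+1/13824 = 5/768
⇒ 3j(4 4 4; 0 0 0)² = 18/1001, sgn +1
Racah Σ t=4..4: t=4:+1/3456 = 1/3456
⇒ 3j(4 4 4; -4 1 3)² = 35/1287, sgn -1
4πI² = N·(3j₀)²·(3jₘ)² = 7290/20449
I = -1·√(0.356497/4π) = -0.16843130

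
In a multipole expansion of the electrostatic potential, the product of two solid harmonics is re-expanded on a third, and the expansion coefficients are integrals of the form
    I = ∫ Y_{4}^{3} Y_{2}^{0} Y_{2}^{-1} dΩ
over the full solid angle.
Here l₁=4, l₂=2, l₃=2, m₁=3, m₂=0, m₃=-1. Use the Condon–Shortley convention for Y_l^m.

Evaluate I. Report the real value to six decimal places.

0.000000

Σmᵢ = 2 ≠ 0, so the φ-integral vanishes; I = 0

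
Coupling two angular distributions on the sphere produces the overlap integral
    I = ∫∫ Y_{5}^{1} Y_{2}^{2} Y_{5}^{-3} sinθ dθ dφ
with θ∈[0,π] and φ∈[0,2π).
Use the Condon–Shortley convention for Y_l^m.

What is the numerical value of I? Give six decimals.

Rules hold: Σm=0, L=12 even, 3≤5≤7.
N = 11·5·11 = 605
Δ = 2!·8!·2!/13! = 1/38610
Racah Σ t=0..2: t=0:+1/2880 t=1:−1/576 t=2:+1/2880 = -1/960
⇒ 3j(5 2 5; 0 0 0)² = 10/429, sgn +1
Racah Σ t=2..2: t=2:+1/5760 = 1/5760
⇒ 3j(5 2 5; 1 2 -3)² = 56/2145, sgn +1
4πI² = N·(3j₀)²·(3jₘ)² = 560/1521
I = +1·√(0.368179/4π) = 0.17116875

0.171169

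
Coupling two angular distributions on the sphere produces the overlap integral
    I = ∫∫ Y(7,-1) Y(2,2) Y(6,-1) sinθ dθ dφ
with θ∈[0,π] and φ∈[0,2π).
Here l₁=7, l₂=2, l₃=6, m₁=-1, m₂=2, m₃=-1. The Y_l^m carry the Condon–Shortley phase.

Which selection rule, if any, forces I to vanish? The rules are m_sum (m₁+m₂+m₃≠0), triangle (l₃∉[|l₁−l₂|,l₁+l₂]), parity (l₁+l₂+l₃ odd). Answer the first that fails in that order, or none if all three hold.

azimuthal sum: -1 + 2 − 1 = 0  ✓
5 ≤ 6 ≤ 9 (triangle on l)  ✓
L = 7 + 2 + 6 = 15 (odd)  ✗

parity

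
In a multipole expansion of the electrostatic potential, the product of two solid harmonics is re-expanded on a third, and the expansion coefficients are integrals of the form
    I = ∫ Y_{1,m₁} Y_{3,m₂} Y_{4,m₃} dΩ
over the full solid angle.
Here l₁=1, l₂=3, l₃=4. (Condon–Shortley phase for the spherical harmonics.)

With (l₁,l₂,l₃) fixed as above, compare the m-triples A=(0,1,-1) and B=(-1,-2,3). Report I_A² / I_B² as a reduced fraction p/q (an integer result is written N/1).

5/7

Shared (l₁,l₂,l₃)=(1,3,4): N and (l;000)² cancel in I_A²/I_B².
A: Δ = 0!·2!·6!/9! = 1/252; Racah Σ t=0..0: t=0:+1/48 = 1/48; ⇒ 3j(1 3 4; 0 1 -1)² = 5/84, sgn -1
B: Δ = 0!·2!·6!/9! = 1/252; Racah Σ t=0..0: t=0:+1/240 = 1/240; ⇒ 3j(1 3 4; -1 -2 3)² = 1/12, sgn -1
I_A²/I_B² = (5/84)/(1/12) = 5/7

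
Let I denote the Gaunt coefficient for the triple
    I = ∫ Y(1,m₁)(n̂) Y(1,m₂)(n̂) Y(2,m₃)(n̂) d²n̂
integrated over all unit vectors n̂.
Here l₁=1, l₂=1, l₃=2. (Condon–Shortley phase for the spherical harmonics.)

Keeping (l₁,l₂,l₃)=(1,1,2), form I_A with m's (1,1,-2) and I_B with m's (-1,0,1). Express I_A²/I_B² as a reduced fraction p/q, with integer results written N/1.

Shared (l₁,l₂,l₃)=(1,1,2): N and (l;000)² cancel in I_A²/I_B².
A: Δ = 0!·2!·2!/5! = 1/30; Racah Σ t=0..0: t=0:+1/4 = 1/4; ⇒ 3j(1 1 2; 1 1 -2)² = 1/5, sgn +1
B: Δ = 0!·2!·2!/5! = 1/30; Racah Σ t=0..0: t=0:+1/2 = 1/2; ⇒ 3j(1 1 2; -1 0 1)² = 1/10, sgn -1
I_A²/I_B² = (1/5)/(1/10) = 2/1

2/1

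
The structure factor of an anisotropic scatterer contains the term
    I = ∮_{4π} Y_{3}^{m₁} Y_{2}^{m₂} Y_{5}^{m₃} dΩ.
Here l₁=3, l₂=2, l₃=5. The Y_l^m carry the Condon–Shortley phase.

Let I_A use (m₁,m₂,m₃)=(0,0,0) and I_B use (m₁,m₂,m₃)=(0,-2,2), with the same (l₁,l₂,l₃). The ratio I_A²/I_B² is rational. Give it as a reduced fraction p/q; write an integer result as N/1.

20/7

Shared (l₁,l₂,l₃)=(3,2,5): N and (l;000)² cancel in I_A²/I_B².
A: Δ = 0!·6!·4!/11! = 1/2310; Racah Σ t=0..0: t=0:+1/144 = 1/144; ⇒ 3j(3 2 5; 0 0 0)² = 10/231, sgn -1
B: Δ = 0!·6!·4!/11! = 1/2310; Racah Σ t=0..0: t=0:+1/864 = 1/864; ⇒ 3j(3 2 5; 0 -2 2)² = 1/66, sgn -1
I_A²/I_B² = (10/231)/(1/66) = 20/7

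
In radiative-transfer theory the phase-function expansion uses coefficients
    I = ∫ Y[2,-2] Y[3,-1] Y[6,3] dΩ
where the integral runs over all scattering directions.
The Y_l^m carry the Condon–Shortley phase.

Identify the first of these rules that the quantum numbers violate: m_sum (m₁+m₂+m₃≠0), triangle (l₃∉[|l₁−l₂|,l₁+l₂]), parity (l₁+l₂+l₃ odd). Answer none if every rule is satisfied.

Σmᵢ = 0  ✓
l₃∈[|l₁−l₂|,l₁+l₂]=[1,5], have l₃=6  ✗
Σlᵢ = 11 ⇒ odd

triangle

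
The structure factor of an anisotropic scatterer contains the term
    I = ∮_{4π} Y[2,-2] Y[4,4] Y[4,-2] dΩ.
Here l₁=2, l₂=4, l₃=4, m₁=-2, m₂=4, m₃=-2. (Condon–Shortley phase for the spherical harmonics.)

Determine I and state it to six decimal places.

-0.106180

Checks pass: Σm=0; 10 even; l₃=4∈[2,6].
(2·2+1)(2·4+1)(2·4+1) = 405
Δ: 2! 2! 6! / 11! → 1/13860
sum: t=0:+1/192 t=1:−1/36 t=2:+1/192 = -5/288
3j²(2 4 4; 0 0 0) = Δ·Π!·Σ² = 20/693  (sign -1)
sum: t=2:+1/2880 = 1/2880
3j²(2 4 4; -2 4 -2) = Δ·Π!·Σ² = 2/165  (sign +1)
combine: 4πI² = 405·20/693·2/165 = 120/847
take √, sign -1: I = -0.10618031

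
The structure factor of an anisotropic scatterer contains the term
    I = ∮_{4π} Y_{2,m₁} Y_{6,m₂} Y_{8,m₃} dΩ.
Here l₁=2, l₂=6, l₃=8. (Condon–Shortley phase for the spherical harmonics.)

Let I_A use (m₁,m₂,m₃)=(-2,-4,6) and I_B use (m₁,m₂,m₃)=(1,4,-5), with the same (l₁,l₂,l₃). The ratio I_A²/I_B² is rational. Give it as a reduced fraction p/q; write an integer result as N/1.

Same 2,6,8: normalisation and zero-m 3j drop out of the ratio.
A: Δ: 0! 4! 12! / 17! → 1/30940; sum: t=0:+1/174182400 = 1/174182400; 3j²(2 6 8; -2 -4 6) = Δ·Π!·Σ² = 11/340  (sign +1)
B: Δ: 0! 4! 12! / 17! → 1/30940; sum: t=0:+1/43545600 = 1/43545600; 3j²(2 6 8; 1 4 -5) = Δ·Π!·Σ² = 33/1190  (sign -1)
I_A²/I_B² = (11/340)/(33/1190) = 7/6

7/6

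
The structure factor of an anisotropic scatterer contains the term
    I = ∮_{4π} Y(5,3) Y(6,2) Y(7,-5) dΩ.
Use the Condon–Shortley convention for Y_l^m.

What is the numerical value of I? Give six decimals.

Checks pass: Σm=0; 18 even; l₃=7∈[1,11].
(2·5+1)(2·6+1)(2·7+1) = 2145
Δ: 4! 6! 8! / 19! → 1/174594420
sum: t=0:+1/4147200 t=1:−1/207360 t=2:+1/82944 t=3:−1/207360 t=4:+1/4147200 = 1/345600
3j²(5 6 7; 0 0 0) = Δ·Π!·Σ² = 420/46189  (sign -1)
sum: t=0:+1/46448640 t=1:−1/3628800 t=2:+1/4147200 = -1/77414400
3j²(5 6 7; 3 2 -5) = Δ·Π!·Σ² = 3/41990  (sign -1)
combine: 4πI² = 2145·420/46189·3/41990 = 1890/1356277
take √, sign +1: I = 0.01053057

0.010531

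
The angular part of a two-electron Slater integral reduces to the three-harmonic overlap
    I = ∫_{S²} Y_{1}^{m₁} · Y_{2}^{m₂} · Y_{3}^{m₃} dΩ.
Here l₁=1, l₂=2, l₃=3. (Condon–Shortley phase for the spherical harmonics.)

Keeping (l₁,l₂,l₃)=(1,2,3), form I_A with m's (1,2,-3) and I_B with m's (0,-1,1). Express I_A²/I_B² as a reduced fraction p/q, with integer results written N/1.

15/8

Shared (l₁,l₂,l₃)=(1,2,3): N and (l;000)² cancel in I_A²/I_B².
A: Δ = 0!·2!·4!/7! = 1/105; Racah Σ t=0..0: t=0:+1/48 = 1/48; ⇒ 3j(1 2 3; 1 2 -3)² = 1/7, sgn +1
B: Δ = 0!·2!·4!/7! = 1/105; Racah Σ t=0..0: t=0:+1/6 = 1/6; ⇒ 3j(1 2 3; 0 -1 1)² = 8/105, sgn +1
I_A²/I_B² = (1/7)/(8/105) = 15/8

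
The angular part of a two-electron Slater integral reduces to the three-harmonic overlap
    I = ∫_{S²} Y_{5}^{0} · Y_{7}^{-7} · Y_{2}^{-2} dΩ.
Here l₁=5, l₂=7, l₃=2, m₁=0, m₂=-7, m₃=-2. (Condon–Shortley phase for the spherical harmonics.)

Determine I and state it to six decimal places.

m-sum = 0 − 7 − 2 = -9 ≠ 0 ⇒ I = 0

0.000000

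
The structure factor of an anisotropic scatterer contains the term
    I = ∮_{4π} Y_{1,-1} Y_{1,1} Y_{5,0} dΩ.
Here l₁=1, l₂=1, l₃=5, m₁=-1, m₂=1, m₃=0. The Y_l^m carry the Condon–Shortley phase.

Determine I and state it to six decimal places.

0.000000

triangle: need 0≤l₃≤2, have 5; I=0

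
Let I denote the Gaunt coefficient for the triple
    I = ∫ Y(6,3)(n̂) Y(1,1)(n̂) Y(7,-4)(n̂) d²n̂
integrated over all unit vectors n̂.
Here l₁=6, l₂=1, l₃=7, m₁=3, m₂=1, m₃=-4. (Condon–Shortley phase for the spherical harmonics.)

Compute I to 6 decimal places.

0.259489

Checks pass: Σm=0; 14 even; l₃=7∈[5,7].
(2·6+1)(2·1+1)(2·7+1) = 585
Δ: 0! 12! 2! / 15! → 1/1365
sum: t=0:+1/518400 = 1/518400
3j²(6 1 7; 0 0 0) = Δ·Π!·Σ² = 7/195  (sign -1)
sum: t=0:+1/4354560 = 1/4354560
3j²(6 1 7; 3 1 -4) = Δ·Π!·Σ² = 11/273  (sign -1)
combine: 4πI² = 585·7/195·11/273 = 11/13
take √, sign +1: I = 0.25948947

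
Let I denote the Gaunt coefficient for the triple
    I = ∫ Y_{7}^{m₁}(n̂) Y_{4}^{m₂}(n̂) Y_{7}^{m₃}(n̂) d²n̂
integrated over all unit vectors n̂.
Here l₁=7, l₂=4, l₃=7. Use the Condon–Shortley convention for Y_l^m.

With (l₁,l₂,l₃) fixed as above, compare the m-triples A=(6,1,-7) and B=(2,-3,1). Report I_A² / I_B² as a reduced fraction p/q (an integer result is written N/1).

Same 7,4,7: normalisation and zero-m 3j drop out of the ratio.
A: Δ: 4! 10! 4! / 19! → 1/58198140; sum: t=1:−1/522547200 = -1/522547200; 3j²(7 4 7; 6 1 -7) = Δ·Π!·Σ² = 143/5814  (sign -1)
B: Δ: 4! 10! 4! / 19! → 1/58198140; sum: t=0:+1/2073600 t=1:−1/2488320 = 1/12441600; 3j²(7 4 7; 2 -3 1) = Δ·Π!·Σ² = 98/138567  (sign +1)
I_A²/I_B² = (143/5814)/(98/138567) = 20449/588

20449/588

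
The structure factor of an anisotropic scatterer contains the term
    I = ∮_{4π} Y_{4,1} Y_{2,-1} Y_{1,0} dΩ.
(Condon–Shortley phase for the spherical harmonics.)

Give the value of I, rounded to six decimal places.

|4−2|≤1≤4+2 violated ⇒ I = 0

0.000000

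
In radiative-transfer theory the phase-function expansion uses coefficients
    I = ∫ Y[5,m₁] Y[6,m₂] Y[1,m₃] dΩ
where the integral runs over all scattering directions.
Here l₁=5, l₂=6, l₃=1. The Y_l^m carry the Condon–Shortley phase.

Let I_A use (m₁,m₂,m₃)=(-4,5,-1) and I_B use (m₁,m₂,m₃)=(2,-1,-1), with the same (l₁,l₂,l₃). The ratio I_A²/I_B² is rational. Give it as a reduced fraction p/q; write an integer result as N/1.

l's match ⇒ only the (l;m) 3-j factors differ between A and B.
A: triangle coeff Δ(5,6,1) = 1/858; Σ_t [9,9]: t=9:−1/725760 = -1/725760; (3j)²=5/78 [(5 6 1; -4 5 -1)], sign=-1
B: triangle coeff Δ(5,6,1) = 1/858; Σ_t [3,3]: t=3:−1/60480 = -1/60480; (3j)²=5/429 [(5 6 1; 2 -1 -1)], sign=-1
I_A²/I_B² = (5/78)/(5/429) = 11/2

11/2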